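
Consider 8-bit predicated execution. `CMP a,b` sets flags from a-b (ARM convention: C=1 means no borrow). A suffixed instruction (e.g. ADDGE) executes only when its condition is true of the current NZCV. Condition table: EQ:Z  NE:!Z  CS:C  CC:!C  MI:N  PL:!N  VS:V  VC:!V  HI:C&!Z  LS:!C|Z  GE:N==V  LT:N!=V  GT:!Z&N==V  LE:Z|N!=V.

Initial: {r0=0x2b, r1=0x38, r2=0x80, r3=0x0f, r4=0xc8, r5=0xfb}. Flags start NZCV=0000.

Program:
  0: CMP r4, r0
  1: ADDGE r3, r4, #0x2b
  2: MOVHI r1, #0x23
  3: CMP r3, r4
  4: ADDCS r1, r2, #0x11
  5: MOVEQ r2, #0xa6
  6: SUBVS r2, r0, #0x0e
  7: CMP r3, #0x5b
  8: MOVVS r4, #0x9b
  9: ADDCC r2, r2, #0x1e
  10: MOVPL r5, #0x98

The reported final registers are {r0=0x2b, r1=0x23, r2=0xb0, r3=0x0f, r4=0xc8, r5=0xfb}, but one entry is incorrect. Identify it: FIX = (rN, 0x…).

FIX = (r2, 0x9e)

0: ✓ CMP  NZCV=1010
1: · ADDGE
2: ✓ MOVHI  r1←0x23
3: ✓ CMP  NZCV=0000
4: · ADDCS
5: · MOVEQ
6: · SUBVS
7: ✓ CMP  NZCV=1000
8: · MOVVS
9: ✓ ADDCC  r2←0x9e
10: · MOVPL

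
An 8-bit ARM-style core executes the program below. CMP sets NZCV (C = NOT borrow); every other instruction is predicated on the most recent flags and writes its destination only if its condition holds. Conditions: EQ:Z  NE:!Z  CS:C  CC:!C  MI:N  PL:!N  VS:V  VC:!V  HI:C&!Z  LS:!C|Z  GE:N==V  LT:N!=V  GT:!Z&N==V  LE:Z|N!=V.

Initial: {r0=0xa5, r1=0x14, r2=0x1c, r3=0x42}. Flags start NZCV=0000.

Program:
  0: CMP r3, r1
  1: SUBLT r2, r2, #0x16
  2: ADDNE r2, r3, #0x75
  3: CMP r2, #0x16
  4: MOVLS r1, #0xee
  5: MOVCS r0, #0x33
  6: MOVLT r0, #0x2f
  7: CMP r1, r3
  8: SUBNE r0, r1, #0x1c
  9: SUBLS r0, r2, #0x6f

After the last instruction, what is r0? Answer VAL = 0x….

VAL = 0x48

0: ✓ CMP  NZCV=0010
1: · SUBLT
2: ✓ ADDNE  r2←0xb7
3: ✓ CMP  NZCV=1010
4: · MOVLS
5: ✓ MOVCS  r0←0x33
6: ✓ MOVLT  r0←0x2f
7: ✓ CMP  NZCV=1000
8: ✓ SUBNE  r0←0xf8
9: ✓ SUBLS  r0←0x48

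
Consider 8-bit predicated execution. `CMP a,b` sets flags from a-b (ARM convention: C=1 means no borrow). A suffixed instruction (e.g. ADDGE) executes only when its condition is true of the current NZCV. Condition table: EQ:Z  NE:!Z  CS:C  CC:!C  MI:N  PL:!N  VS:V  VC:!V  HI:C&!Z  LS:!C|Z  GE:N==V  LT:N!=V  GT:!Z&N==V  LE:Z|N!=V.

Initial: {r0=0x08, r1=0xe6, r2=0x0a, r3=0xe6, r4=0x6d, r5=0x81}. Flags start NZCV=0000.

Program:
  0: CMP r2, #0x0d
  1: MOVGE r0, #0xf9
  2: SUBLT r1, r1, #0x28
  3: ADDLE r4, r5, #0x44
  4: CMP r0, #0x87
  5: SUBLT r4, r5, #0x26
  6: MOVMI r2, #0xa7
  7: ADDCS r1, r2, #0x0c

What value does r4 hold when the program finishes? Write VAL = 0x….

0: ✓ CMP  NZCV=1000
1: · MOVGE
2: ✓ SUBLT  r1←0xbe
3: ✓ ADDLE  r4←0xc5
4: ✓ CMP  NZCV=1001
5: · SUBLT
6: ✓ MOVMI  r2←0xa7
7: · ADDCS

VAL = 0xc5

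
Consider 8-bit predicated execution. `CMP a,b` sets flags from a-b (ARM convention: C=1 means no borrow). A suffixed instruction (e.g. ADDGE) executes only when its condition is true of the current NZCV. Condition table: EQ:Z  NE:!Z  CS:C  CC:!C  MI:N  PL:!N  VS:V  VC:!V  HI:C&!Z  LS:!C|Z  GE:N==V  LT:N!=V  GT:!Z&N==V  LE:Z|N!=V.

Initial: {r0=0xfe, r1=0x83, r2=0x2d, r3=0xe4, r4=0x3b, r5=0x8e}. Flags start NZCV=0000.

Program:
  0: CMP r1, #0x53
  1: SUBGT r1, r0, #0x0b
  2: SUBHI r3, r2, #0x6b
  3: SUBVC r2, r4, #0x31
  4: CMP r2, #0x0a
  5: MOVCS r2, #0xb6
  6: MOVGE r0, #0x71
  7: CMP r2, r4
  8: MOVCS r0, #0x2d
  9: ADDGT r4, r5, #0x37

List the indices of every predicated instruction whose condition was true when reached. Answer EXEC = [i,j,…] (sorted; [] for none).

0: ✓ CMP  NZCV=0011
1: · SUBGT
2: ✓ SUBHI  r3←0xc2
3: · SUBVC
4: ✓ CMP  NZCV=0010
5: ✓ MOVCS  r2←0xb6
6: ✓ MOVGE  r0←0x71
7: ✓ CMP  NZCV=0011
8: ✓ MOVCS  r0←0x2d
9: · ADDGT

EXEC = [2,5,6,8]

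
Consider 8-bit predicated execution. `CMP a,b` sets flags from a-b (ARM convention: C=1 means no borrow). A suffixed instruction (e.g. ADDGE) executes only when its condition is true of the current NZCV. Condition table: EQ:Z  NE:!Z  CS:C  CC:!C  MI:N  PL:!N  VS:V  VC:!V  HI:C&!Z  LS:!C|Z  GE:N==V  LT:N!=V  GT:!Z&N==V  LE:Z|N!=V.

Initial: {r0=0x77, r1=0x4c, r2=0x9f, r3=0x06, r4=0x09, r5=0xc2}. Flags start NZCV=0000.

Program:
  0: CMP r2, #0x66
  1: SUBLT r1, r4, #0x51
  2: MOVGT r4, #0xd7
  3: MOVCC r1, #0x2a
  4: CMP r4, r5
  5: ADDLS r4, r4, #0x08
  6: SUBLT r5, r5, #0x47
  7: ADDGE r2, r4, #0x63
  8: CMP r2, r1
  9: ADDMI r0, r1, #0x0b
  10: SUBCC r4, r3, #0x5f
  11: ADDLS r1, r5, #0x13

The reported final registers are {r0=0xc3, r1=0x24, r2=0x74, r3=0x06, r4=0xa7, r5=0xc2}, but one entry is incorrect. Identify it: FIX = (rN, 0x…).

0: ✓ CMP  NZCV=0011
1: ✓ SUBLT  r1←0xb8
2: · MOVGT
3: · MOVCC
4: ✓ CMP  NZCV=0000
5: ✓ ADDLS  r4←0x11
6: · SUBLT
7: ✓ ADDGE  r2←0x74
8: ✓ CMP  NZCV=1001
9: ✓ ADDMI  r0←0xc3
10: ✓ SUBCC  r4←0xa7
11: ✓ ADDLS  r1←0xd5

FIX = (r1, 0xd5)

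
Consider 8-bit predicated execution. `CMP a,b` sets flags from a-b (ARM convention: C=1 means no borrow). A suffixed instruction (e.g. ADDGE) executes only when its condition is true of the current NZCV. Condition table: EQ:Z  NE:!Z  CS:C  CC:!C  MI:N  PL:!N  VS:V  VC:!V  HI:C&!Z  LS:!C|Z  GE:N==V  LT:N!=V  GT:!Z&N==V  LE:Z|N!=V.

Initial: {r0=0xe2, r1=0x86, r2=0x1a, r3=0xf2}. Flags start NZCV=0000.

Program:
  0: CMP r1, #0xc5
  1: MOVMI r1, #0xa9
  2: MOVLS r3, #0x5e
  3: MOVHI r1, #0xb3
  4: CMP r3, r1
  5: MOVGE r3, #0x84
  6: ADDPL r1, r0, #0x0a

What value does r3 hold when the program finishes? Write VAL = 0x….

VAL = 0x84

0: ✓ CMP  NZCV=1000
1: ✓ MOVMI  r1←0xa9
2: ✓ MOVLS  r3←0x5e
3: · MOVHI
4: ✓ CMP  NZCV=1001
5: ✓ MOVGE  r3←0x84
6: · ADDPL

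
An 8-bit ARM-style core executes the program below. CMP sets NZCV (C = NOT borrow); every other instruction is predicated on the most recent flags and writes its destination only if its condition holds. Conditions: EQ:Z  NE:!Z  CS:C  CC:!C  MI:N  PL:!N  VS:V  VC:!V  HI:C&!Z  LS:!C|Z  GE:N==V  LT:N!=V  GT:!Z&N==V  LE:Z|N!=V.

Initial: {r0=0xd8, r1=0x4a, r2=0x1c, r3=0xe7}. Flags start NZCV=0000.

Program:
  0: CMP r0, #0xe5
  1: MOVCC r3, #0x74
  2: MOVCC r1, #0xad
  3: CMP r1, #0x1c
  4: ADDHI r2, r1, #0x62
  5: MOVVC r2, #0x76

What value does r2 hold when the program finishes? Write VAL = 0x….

VAL = 0x76

[0] flags=1000 → (cmp)
[1] flags=1000 CC?T → r3=0x74
[2] flags=1000 CC?T → r1=0xad
[3] flags=1010 → (cmp)
[4] flags=1010 HI?T → r2=0x0f
[5] flags=1010 VC?T → r2=0x76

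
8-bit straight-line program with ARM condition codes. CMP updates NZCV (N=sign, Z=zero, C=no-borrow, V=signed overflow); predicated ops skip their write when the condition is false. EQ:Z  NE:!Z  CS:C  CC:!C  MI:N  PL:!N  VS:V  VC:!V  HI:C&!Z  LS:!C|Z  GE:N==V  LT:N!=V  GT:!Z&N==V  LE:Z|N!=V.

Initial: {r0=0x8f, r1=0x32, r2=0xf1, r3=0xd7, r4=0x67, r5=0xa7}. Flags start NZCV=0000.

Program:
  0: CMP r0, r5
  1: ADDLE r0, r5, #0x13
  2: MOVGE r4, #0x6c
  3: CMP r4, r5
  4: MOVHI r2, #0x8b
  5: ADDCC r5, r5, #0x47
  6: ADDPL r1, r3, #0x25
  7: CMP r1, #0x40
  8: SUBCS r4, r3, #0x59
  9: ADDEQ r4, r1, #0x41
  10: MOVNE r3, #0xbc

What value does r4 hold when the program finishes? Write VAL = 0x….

VAL = 0x67

0: ✓ CMP  NZCV=1000
1: ✓ ADDLE  r0←0xba
2: · MOVGE
3: ✓ CMP  NZCV=1001
4: · MOVHI
5: ✓ ADDCC  r5←0xee
6: · ADDPL
7: ✓ CMP  NZCV=1000
8: · SUBCS
9: · ADDEQ
10: ✓ MOVNE  r3←0xbc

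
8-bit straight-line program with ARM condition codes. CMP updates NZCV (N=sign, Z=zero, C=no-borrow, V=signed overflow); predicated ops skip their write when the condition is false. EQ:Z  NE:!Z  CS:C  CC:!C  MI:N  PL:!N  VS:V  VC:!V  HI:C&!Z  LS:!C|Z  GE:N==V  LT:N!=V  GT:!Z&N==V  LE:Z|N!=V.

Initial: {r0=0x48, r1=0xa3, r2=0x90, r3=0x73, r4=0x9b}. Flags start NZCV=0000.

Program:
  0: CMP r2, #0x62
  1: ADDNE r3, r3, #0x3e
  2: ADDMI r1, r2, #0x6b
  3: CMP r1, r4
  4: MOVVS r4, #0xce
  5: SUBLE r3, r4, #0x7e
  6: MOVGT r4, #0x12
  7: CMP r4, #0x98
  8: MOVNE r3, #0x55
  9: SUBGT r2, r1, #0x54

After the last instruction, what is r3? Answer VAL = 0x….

0: ✓ CMP  NZCV=0011
1: ✓ ADDNE  r3←0xb1
2: · ADDMI
3: ✓ CMP  NZCV=0010
4: · MOVVS
5: · SUBLE
6: ✓ MOVGT  r4←0x12
7: ✓ CMP  NZCV=0000
8: ✓ MOVNE  r3←0x55
9: ✓ SUBGT  r2←0x4f

VAL = 0x55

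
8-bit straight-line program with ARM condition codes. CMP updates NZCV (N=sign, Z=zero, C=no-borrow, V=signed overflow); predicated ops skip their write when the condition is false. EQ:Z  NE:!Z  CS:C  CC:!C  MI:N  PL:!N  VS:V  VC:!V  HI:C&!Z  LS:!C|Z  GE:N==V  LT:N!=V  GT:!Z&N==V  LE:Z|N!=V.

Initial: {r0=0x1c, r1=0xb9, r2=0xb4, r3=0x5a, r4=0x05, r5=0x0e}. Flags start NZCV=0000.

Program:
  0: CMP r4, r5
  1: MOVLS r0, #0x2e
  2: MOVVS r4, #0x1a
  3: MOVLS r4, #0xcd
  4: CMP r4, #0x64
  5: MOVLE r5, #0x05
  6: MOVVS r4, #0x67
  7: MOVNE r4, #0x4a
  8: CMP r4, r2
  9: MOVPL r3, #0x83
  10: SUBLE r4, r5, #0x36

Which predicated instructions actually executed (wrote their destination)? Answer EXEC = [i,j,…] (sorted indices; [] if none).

0: ✓ CMP  NZCV=1000
1: ✓ MOVLS  r0←0x2e
2: · MOVVS
3: ✓ MOVLS  r4←0xcd
4: ✓ CMP  NZCV=0011
5: ✓ MOVLE  r5←0x05
6: ✓ MOVVS  r4←0x67
7: ✓ MOVNE  r4←0x4a
8: ✓ CMP  NZCV=1001
9: · MOVPL
10: · SUBLE

EXEC = [1,3,5,6,7]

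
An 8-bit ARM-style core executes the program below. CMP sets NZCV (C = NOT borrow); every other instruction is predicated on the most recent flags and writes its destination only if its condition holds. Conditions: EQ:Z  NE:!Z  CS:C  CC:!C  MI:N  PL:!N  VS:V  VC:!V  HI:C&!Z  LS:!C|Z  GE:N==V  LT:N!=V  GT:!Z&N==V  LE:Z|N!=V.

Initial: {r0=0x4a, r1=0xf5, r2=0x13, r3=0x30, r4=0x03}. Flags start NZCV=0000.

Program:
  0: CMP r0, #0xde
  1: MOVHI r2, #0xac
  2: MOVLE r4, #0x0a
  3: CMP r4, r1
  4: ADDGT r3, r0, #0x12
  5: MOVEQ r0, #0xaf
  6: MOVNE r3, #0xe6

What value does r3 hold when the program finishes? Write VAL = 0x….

0: ✓ CMP  NZCV=0000
1: · MOVHI
2: · MOVLE
3: ✓ CMP  NZCV=0000
4: ✓ ADDGT  r3←0x5c
5: · MOVEQ
6: ✓ MOVNE  r3←0xe6

VAL = 0xe6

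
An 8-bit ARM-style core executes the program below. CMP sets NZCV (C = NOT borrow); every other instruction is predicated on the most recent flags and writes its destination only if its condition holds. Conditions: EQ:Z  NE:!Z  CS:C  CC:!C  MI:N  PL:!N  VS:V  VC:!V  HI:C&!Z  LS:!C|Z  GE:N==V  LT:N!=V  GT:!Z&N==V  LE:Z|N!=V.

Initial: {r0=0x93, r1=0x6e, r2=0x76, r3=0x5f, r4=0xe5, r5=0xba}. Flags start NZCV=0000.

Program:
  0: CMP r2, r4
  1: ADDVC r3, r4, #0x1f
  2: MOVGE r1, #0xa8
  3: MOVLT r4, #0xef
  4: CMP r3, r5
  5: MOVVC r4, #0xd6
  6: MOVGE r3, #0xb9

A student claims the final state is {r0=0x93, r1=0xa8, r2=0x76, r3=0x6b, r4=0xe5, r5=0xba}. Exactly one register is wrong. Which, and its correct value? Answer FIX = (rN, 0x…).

FIX = (r3, 0xb9)

[0] flags=1001 → (cmp)
[1] flags=1001 VC?F → skip
[2] flags=1001 GE?T → r1=0xa8
[3] flags=1001 LT?F → skip
[4] flags=1001 → (cmp)
[5] flags=1001 VC?F → skip
[6] flags=1001 GE?T → r3=0xb9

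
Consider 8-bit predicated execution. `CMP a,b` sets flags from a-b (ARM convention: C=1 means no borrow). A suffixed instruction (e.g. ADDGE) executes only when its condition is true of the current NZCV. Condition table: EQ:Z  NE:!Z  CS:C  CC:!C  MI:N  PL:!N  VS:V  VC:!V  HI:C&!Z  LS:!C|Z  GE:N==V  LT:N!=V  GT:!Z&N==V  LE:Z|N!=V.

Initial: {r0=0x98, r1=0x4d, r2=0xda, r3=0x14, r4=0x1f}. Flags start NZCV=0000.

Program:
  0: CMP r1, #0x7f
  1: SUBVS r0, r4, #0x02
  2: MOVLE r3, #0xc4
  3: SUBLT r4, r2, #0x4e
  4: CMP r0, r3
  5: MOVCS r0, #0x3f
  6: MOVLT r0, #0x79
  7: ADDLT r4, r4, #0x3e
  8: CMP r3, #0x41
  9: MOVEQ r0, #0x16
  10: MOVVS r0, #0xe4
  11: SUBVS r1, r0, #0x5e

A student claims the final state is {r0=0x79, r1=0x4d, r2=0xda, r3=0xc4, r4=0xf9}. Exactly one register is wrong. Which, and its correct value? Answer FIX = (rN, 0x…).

FIX = (r4, 0xca)

[0] flags=1000 → (cmp)
[1] flags=1000 VS?F → skip
[2] flags=1000 LE?T → r3=0xc4
[3] flags=1000 LT?T → r4=0x8c
[4] flags=1000 → (cmp)
[5] flags=1000 CS?F → skip
[6] flags=1000 LT?T → r0=0x79
[7] flags=1000 LT?T → r4=0xca
[8] flags=1010 → (cmp)
[9] flags=1010 EQ?F → skip
[10] flags=1010 VS?F → skip
[11] flags=1010 VS?F → skip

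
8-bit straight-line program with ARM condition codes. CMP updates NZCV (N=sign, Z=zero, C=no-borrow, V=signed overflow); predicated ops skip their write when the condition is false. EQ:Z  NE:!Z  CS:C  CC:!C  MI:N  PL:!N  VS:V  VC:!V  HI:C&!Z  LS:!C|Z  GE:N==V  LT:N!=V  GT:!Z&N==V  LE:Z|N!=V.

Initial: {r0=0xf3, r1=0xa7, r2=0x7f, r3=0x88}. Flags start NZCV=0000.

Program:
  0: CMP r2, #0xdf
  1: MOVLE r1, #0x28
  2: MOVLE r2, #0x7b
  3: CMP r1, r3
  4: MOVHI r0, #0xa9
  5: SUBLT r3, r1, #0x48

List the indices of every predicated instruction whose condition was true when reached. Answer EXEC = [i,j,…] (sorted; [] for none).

EXEC = [4]

0: ✓ CMP  NZCV=1001
1: · MOVLE
2: · MOVLE
3: ✓ CMP  NZCV=0010
4: ✓ MOVHI  r0←0xa9
5: · SUBLT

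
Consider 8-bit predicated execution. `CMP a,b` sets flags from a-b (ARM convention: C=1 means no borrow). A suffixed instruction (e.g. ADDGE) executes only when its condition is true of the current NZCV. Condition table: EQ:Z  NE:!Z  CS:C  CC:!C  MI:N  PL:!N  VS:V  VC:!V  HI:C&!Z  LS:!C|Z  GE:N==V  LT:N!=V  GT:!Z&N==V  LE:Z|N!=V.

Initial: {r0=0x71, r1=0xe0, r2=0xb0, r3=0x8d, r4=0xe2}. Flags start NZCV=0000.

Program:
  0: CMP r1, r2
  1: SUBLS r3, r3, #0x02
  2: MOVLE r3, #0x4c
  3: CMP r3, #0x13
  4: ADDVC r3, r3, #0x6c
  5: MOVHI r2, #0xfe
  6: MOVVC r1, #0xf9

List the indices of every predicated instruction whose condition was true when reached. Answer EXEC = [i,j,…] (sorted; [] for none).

0: ✓ CMP  NZCV=0010
1: · SUBLS
2: · MOVLE
3: ✓ CMP  NZCV=0011
4: · ADDVC
5: ✓ MOVHI  r2←0xfe
6: · MOVVC

EXEC = [5]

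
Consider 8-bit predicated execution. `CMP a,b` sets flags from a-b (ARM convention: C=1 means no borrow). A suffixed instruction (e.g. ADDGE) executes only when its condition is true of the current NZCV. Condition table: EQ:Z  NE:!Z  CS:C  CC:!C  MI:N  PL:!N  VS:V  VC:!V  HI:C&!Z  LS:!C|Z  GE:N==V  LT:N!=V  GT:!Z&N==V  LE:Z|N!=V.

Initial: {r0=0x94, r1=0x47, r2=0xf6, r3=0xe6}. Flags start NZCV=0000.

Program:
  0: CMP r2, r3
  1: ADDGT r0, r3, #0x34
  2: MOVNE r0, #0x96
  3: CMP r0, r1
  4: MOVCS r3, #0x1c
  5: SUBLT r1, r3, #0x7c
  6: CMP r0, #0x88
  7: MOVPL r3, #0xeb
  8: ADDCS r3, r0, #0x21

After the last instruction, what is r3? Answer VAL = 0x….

0: ✓ CMP  NZCV=0010
1: ✓ ADDGT  r0←0x1a
2: ✓ MOVNE  r0←0x96
3: ✓ CMP  NZCV=0011
4: ✓ MOVCS  r3←0x1c
5: ✓ SUBLT  r1←0xa0
6: ✓ CMP  NZCV=0010
7: ✓ MOVPL  r3←0xeb
8: ✓ ADDCS  r3←0xb7

VAL = 0xb7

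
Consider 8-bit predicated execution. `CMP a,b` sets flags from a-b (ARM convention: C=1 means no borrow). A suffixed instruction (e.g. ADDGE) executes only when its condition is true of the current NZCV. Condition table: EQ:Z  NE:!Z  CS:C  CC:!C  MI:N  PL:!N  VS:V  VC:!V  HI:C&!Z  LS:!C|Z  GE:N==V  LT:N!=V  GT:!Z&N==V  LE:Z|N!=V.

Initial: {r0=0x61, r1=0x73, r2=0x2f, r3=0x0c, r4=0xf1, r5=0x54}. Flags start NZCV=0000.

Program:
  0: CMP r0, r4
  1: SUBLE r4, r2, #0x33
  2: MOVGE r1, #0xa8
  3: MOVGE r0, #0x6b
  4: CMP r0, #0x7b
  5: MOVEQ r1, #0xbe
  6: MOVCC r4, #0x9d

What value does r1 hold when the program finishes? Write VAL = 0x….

VAL = 0xa8

0: ✓ CMP  NZCV=0000
1: · SUBLE
2: ✓ MOVGE  r1←0xa8
3: ✓ MOVGE  r0←0x6b
4: ✓ CMP  NZCV=1000
5: · MOVEQ
6: ✓ MOVCC  r4←0x9d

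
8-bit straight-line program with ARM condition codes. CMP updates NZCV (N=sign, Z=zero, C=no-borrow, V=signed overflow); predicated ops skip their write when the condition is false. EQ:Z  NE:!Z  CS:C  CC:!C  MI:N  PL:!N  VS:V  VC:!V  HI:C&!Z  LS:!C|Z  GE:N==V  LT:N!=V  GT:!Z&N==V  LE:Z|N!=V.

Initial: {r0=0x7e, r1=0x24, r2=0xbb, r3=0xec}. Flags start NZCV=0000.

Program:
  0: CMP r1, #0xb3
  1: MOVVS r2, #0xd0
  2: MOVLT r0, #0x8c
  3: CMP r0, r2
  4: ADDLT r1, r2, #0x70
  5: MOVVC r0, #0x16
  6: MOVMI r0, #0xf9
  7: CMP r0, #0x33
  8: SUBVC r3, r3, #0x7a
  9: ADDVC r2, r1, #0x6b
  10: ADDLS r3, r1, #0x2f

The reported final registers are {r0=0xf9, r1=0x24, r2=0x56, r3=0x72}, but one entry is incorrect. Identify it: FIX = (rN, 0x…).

FIX = (r2, 0x8f)

0: ✓ CMP  NZCV=0000
1: · MOVVS
2: · MOVLT
3: ✓ CMP  NZCV=1001
4: · ADDLT
5: · MOVVC
6: ✓ MOVMI  r0←0xf9
7: ✓ CMP  NZCV=1010
8: ✓ SUBVC  r3←0x72
9: ✓ ADDVC  r2←0x8f
10: · ADDLS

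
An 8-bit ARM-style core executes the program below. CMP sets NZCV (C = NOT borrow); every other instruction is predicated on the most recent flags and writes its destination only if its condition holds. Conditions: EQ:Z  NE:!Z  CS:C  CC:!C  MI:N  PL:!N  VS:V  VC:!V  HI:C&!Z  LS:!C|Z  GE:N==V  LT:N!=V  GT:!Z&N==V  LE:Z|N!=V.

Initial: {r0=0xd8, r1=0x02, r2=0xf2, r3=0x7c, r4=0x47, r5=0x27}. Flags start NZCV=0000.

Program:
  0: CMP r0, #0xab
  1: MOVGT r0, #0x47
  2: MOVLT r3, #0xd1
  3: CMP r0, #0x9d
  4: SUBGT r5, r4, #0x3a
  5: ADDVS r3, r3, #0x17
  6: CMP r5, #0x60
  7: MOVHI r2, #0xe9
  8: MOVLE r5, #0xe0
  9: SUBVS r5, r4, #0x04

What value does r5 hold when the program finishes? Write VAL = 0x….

0: ✓ CMP  NZCV=0010
1: ✓ MOVGT  r0←0x47
2: · MOVLT
3: ✓ CMP  NZCV=1001
4: ✓ SUBGT  r5←0x0d
5: ✓ ADDVS  r3←0x93
6: ✓ CMP  NZCV=1000
7: · MOVHI
8: ✓ MOVLE  r5←0xe0
9: · SUBVS

VAL = 0xe0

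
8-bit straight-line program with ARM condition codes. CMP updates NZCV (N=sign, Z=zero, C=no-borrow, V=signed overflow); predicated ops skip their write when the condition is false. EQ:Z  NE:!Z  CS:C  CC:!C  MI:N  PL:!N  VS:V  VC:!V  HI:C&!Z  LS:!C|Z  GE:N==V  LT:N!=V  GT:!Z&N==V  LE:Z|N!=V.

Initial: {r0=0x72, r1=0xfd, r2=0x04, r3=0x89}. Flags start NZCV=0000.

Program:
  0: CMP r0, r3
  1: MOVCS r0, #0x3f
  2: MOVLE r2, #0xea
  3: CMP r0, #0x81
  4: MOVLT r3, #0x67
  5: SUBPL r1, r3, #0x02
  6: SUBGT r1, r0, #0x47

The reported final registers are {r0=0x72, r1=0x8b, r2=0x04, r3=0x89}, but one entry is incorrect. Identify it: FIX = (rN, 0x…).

0: ✓ CMP  NZCV=1001
1: · MOVCS
2: · MOVLE
3: ✓ CMP  NZCV=1001
4: · MOVLT
5: · SUBPL
6: ✓ SUBGT  r1←0x2b

FIX = (r1, 0x2b)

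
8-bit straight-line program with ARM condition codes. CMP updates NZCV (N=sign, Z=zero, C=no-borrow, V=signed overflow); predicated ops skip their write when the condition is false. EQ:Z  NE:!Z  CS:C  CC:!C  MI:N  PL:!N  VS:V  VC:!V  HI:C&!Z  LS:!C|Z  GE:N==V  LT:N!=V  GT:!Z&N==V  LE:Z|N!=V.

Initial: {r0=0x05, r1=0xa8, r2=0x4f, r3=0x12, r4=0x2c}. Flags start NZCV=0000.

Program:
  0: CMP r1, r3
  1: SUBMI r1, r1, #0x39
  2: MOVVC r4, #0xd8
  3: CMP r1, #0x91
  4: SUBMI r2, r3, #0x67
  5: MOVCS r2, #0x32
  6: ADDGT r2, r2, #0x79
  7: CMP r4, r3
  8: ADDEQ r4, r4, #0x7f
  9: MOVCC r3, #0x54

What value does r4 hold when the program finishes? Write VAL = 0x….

VAL = 0xd8

0: ✓ CMP  NZCV=1010
1: ✓ SUBMI  r1←0x6f
2: ✓ MOVVC  r4←0xd8
3: ✓ CMP  NZCV=1001
4: ✓ SUBMI  r2←0xab
5: · MOVCS
6: ✓ ADDGT  r2←0x24
7: ✓ CMP  NZCV=1010
8: · ADDEQ
9: · MOVCC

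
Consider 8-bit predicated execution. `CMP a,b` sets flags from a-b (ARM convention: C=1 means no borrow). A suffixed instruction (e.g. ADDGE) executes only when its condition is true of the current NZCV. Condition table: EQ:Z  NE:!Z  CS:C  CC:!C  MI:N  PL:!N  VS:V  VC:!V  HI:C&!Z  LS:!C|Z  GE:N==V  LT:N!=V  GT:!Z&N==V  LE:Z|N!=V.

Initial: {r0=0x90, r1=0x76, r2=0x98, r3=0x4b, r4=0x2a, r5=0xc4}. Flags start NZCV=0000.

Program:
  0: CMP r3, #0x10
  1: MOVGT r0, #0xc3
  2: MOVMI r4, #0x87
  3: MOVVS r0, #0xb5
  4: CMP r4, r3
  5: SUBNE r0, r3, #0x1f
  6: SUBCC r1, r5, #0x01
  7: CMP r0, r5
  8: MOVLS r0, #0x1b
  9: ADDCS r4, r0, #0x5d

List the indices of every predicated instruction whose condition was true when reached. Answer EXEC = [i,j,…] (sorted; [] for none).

[0] flags=0010 → (cmp)
[1] flags=0010 GT?T → r0=0xc3
[2] flags=0010 MI?F → skip
[3] flags=0010 VS?F → skip
[4] flags=1000 → (cmp)
[5] flags=1000 NE?T → r0=0x2c
[6] flags=1000 CC?T → r1=0xc3
[7] flags=0000 → (cmp)
[8] flags=0000 LS?T → r0=0x1b
[9] flags=0000 CS?F → skip

EXEC = [1,5,6,8]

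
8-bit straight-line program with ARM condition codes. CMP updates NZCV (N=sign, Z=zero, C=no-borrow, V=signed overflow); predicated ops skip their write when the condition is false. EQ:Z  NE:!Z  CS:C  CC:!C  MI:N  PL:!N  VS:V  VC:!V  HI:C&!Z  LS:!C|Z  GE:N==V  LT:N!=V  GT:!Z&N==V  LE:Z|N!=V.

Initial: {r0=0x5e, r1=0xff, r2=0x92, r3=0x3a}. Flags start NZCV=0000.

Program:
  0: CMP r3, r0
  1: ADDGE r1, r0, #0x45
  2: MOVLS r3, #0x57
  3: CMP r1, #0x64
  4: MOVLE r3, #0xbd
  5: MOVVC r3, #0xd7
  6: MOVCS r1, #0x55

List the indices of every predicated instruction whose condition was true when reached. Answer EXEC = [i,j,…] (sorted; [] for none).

EXEC = [2,4,5,6]

[0] flags=1000 → (cmp)
[1] flags=1000 GE?F → skip
[2] flags=1000 LS?T → r3=0x57
[3] flags=1010 → (cmp)
[4] flags=1010 LE?T → r3=0xbd
[5] flags=1010 VC?T → r3=0xd7
[6] flags=1010 CS?T → r1=0x55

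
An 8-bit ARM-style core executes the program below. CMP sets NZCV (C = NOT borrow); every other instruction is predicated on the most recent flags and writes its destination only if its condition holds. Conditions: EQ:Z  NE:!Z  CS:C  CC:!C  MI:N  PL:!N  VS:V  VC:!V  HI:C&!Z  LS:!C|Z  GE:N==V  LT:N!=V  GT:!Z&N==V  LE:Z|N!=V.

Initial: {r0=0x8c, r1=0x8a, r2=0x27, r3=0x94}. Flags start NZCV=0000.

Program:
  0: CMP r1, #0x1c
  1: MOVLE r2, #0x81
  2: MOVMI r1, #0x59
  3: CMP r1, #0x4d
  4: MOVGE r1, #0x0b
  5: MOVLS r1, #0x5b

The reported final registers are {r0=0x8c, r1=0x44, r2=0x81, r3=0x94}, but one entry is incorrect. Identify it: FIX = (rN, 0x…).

FIX = (r1, 0x8a)

[0] flags=0011 → (cmp)
[1] flags=0011 LE?T → r2=0x81
[2] flags=0011 MI?F → skip
[3] flags=0011 → (cmp)
[4] flags=0011 GE?F → skip
[5] flags=0011 LS?F → skip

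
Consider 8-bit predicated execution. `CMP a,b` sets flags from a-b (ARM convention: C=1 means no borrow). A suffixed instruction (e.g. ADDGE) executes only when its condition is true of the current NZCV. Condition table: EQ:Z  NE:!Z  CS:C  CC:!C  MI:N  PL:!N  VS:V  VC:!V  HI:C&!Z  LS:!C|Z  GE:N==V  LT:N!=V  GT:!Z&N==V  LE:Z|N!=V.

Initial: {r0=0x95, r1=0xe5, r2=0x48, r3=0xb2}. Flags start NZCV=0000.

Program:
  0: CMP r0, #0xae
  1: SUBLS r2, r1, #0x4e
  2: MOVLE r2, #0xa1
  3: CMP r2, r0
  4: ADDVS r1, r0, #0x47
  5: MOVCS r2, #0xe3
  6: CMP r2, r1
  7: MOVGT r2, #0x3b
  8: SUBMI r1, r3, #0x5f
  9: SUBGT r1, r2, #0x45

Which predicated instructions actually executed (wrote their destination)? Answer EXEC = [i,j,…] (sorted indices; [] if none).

EXEC = [1,2,5,8]

0: ✓ CMP  NZCV=1000
1: ✓ SUBLS  r2←0x97
2: ✓ MOVLE  r2←0xa1
3: ✓ CMP  NZCV=0010
4: · ADDVS
5: ✓ MOVCS  r2←0xe3
6: ✓ CMP  NZCV=1000
7: · MOVGT
8: ✓ SUBMI  r1←0x53
9: · SUBGT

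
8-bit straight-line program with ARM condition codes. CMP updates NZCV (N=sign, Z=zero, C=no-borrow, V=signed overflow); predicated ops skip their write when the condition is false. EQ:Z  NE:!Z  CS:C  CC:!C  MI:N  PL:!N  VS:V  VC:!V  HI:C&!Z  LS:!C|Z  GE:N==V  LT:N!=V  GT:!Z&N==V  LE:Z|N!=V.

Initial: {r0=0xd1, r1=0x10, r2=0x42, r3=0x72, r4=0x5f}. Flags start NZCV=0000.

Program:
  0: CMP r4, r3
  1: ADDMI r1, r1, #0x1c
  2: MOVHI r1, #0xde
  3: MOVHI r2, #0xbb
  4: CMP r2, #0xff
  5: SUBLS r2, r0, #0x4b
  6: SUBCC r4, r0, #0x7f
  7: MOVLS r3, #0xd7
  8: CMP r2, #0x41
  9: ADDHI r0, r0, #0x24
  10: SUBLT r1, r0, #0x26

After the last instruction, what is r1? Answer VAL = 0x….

0: ✓ CMP  NZCV=1000
1: ✓ ADDMI  r1←0x2c
2: · MOVHI
3: · MOVHI
4: ✓ CMP  NZCV=0000
5: ✓ SUBLS  r2←0x86
6: ✓ SUBCC  r4←0x52
7: ✓ MOVLS  r3←0xd7
8: ✓ CMP  NZCV=0011
9: ✓ ADDHI  r0←0xf5
10: ✓ SUBLT  r1←0xcf

VAL = 0xcf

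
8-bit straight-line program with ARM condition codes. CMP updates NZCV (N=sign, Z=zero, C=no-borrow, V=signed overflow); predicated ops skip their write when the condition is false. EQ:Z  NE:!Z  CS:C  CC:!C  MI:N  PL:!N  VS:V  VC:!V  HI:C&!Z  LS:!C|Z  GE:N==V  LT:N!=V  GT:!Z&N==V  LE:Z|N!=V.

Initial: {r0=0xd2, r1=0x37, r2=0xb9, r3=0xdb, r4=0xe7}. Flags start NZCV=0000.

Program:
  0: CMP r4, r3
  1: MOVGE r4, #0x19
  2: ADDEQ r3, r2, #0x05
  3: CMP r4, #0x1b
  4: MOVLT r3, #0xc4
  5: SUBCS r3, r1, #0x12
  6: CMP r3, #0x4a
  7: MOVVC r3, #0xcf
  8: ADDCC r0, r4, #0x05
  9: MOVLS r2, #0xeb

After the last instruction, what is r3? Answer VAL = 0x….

VAL = 0xc4

[0] flags=0010 → (cmp)
[1] flags=0010 GE?T → r4=0x19
[2] flags=0010 EQ?F → skip
[3] flags=1000 → (cmp)
[4] flags=1000 LT?T → r3=0xc4
[5] flags=1000 CS?F → skip
[6] flags=0011 → (cmp)
[7] flags=0011 VC?F → skip
[8] flags=0011 CC?F → skip
[9] flags=0011 LS?F → skip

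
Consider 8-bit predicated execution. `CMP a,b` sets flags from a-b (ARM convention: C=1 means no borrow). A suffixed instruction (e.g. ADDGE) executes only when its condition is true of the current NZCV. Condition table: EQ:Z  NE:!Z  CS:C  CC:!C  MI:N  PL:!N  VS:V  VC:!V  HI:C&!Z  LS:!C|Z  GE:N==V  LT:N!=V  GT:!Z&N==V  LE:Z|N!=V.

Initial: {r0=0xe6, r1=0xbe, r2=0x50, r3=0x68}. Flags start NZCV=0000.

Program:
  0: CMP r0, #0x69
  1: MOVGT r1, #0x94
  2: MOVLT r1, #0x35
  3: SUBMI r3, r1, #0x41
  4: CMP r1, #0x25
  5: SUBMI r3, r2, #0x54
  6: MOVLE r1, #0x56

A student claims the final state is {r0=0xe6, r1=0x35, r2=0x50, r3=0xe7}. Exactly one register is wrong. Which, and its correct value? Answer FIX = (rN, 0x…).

[0] flags=0011 → (cmp)
[1] flags=0011 GT?F → skip
[2] flags=0011 LT?T → r1=0x35
[3] flags=0011 MI?F → skip
[4] flags=0010 → (cmp)
[5] flags=0010 MI?F → skip
[6] flags=0010 LE?F → skip

FIX = (r3, 0x68)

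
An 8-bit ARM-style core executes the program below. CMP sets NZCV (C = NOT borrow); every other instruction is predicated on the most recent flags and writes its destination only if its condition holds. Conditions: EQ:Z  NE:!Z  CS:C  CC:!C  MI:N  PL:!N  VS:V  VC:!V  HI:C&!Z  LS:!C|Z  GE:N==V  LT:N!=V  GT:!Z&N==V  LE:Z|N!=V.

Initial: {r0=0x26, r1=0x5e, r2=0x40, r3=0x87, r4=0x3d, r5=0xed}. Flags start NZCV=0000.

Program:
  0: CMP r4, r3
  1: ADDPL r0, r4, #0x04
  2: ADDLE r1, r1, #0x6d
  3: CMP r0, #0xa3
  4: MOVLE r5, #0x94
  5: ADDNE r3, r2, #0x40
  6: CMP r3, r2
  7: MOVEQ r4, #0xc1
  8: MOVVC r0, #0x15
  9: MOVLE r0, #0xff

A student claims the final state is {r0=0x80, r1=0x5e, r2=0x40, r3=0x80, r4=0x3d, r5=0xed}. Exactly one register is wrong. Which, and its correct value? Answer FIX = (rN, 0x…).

FIX = (r0, 0xff)

0: ✓ CMP  NZCV=1001
1: · ADDPL
2: · ADDLE
3: ✓ CMP  NZCV=1001
4: · MOVLE
5: ✓ ADDNE  r3←0x80
6: ✓ CMP  NZCV=0011
7: · MOVEQ
8: · MOVVC
9: ✓ MOVLE  r0←0xff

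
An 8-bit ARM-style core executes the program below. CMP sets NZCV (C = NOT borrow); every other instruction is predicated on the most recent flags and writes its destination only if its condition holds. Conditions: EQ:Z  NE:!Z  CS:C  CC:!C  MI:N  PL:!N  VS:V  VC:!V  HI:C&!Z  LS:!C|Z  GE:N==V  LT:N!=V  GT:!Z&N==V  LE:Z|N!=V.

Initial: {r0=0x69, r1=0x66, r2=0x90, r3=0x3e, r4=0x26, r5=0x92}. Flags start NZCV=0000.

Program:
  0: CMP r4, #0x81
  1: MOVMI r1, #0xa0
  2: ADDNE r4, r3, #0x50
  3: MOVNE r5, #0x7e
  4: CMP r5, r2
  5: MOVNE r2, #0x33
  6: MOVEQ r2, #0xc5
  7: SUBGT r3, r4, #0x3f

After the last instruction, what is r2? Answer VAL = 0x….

0: ✓ CMP  NZCV=1001
1: ✓ MOVMI  r1←0xa0
2: ✓ ADDNE  r4←0x8e
3: ✓ MOVNE  r5←0x7e
4: ✓ CMP  NZCV=1001
5: ✓ MOVNE  r2←0x33
6: · MOVEQ
7: ✓ SUBGT  r3←0x4f

VAL = 0x33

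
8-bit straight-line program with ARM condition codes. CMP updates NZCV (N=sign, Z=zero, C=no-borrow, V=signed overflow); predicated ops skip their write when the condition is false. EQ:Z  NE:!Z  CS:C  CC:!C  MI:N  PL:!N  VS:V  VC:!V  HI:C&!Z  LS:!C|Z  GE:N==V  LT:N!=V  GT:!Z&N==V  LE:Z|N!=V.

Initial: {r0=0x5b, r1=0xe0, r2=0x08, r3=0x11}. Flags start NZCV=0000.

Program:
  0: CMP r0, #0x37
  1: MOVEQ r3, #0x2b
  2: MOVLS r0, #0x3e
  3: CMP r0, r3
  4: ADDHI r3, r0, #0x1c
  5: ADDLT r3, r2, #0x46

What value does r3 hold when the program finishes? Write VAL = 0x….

VAL = 0x77

0: ✓ CMP  NZCV=0010
1: · MOVEQ
2: · MOVLS
3: ✓ CMP  NZCV=0010
4: ✓ ADDHI  r3←0x77
5: · ADDLT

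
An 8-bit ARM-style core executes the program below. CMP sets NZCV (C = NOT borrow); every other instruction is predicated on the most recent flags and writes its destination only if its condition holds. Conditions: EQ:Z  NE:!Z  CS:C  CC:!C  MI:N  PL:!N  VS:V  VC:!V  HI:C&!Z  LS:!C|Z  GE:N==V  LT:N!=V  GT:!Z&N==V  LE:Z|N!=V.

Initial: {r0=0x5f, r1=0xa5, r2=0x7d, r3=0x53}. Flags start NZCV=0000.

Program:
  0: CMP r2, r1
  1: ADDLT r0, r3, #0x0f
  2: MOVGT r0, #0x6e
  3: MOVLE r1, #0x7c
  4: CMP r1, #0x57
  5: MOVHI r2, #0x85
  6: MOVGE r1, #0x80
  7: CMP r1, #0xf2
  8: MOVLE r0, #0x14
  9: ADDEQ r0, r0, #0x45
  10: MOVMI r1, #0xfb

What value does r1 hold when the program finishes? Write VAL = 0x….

[0] flags=1001 → (cmp)
[1] flags=1001 LT?F → skip
[2] flags=1001 GT?T → r0=0x6e
[3] flags=1001 LE?F → skip
[4] flags=0011 → (cmp)
[5] flags=0011 HI?T → r2=0x85
[6] flags=0011 GE?F → skip
[7] flags=1000 → (cmp)
[8] flags=1000 LE?T → r0=0x14
[9] flags=1000 EQ?F → skip
[10] flags=1000 MI?T → r1=0xfb

VAL = 0xfb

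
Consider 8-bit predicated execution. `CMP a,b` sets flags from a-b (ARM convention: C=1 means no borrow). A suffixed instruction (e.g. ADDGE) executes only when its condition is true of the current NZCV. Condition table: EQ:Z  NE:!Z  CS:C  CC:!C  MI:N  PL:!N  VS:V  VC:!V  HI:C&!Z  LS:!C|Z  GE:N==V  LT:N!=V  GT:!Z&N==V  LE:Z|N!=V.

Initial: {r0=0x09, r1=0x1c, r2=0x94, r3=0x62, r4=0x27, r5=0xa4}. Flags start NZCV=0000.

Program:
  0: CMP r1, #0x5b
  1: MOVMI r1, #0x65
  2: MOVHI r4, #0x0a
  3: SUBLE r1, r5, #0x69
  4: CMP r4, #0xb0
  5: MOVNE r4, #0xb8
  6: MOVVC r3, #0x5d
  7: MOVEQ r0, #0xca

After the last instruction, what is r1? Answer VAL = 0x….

VAL = 0x3b

0: ✓ CMP  NZCV=1000
1: ✓ MOVMI  r1←0x65
2: · MOVHI
3: ✓ SUBLE  r1←0x3b
4: ✓ CMP  NZCV=0000
5: ✓ MOVNE  r4←0xb8
6: ✓ MOVVC  r3←0x5d
7: · MOVEQ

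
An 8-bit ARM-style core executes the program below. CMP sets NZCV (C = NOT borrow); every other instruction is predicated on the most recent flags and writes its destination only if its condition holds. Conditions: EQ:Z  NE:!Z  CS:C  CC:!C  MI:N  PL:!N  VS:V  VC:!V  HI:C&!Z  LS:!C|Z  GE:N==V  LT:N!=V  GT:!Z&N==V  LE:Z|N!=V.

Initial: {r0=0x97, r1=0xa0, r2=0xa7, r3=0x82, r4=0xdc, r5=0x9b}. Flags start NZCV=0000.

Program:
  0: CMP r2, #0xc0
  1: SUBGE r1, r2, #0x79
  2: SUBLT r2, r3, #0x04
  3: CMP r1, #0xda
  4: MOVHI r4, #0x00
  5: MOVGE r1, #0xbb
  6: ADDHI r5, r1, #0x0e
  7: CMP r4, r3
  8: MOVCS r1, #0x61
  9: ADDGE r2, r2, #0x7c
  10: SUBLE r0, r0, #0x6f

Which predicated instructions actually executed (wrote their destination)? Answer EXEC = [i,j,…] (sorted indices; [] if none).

EXEC = [2,8,9]

0: ✓ CMP  NZCV=1000
1: · SUBGE
2: ✓ SUBLT  r2←0x7e
3: ✓ CMP  NZCV=1000
4: · MOVHI
5: · MOVGE
6: · ADDHI
7: ✓ CMP  NZCV=0010
8: ✓ MOVCS  r1←0x61
9: ✓ ADDGE  r2←0xfa
10: · SUBLE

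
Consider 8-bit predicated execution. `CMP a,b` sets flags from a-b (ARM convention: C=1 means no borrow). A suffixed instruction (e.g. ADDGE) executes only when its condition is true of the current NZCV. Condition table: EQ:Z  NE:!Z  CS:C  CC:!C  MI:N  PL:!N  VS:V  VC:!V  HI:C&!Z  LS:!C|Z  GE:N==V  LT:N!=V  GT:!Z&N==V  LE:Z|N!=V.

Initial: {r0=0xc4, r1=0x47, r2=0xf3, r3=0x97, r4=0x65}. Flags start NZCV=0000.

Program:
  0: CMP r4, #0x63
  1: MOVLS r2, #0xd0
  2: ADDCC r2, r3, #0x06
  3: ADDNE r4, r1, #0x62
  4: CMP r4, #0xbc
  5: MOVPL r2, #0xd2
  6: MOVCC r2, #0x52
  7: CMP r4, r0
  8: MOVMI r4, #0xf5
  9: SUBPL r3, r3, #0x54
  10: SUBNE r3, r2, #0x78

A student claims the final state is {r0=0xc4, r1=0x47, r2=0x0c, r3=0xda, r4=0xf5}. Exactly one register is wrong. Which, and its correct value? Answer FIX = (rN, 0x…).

FIX = (r2, 0x52)

0: ✓ CMP  NZCV=0010
1: · MOVLS
2: · ADDCC
3: ✓ ADDNE  r4←0xa9
4: ✓ CMP  NZCV=1000
5: · MOVPL
6: ✓ MOVCC  r2←0x52
7: ✓ CMP  NZCV=1000
8: ✓ MOVMI  r4←0xf5
9: · SUBPL
10: ✓ SUBNE  r3←0xda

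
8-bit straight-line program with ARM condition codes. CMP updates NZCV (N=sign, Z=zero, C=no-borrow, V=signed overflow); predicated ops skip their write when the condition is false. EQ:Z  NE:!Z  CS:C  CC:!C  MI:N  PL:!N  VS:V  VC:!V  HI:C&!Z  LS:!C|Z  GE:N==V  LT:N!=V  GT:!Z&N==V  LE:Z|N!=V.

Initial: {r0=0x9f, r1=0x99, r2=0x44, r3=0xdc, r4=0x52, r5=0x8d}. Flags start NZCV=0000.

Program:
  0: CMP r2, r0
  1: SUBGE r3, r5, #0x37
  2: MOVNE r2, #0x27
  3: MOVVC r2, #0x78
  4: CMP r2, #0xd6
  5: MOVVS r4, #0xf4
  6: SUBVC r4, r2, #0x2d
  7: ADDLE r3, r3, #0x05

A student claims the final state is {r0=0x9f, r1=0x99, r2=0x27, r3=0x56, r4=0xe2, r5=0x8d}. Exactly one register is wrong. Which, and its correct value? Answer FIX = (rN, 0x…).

FIX = (r4, 0xfa)

0: ✓ CMP  NZCV=1001
1: ✓ SUBGE  r3←0x56
2: ✓ MOVNE  r2←0x27
3: · MOVVC
4: ✓ CMP  NZCV=0000
5: · MOVVS
6: ✓ SUBVC  r4←0xfa
7: · ADDLE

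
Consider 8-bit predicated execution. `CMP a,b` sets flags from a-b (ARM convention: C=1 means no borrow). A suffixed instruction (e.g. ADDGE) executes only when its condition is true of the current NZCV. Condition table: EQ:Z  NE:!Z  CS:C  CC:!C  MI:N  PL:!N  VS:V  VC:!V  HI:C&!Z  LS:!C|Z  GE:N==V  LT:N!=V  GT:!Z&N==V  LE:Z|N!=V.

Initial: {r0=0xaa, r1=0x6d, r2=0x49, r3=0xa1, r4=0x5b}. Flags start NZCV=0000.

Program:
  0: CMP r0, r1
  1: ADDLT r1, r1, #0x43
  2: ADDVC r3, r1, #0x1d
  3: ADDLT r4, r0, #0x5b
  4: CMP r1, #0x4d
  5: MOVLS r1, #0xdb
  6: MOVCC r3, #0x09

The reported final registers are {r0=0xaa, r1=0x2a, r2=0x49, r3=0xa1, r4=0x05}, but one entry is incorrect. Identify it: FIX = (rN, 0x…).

FIX = (r1, 0xb0)

0: ✓ CMP  NZCV=0011
1: ✓ ADDLT  r1←0xb0
2: · ADDVC
3: ✓ ADDLT  r4←0x05
4: ✓ CMP  NZCV=0011
5: · MOVLS
6: · MOVCC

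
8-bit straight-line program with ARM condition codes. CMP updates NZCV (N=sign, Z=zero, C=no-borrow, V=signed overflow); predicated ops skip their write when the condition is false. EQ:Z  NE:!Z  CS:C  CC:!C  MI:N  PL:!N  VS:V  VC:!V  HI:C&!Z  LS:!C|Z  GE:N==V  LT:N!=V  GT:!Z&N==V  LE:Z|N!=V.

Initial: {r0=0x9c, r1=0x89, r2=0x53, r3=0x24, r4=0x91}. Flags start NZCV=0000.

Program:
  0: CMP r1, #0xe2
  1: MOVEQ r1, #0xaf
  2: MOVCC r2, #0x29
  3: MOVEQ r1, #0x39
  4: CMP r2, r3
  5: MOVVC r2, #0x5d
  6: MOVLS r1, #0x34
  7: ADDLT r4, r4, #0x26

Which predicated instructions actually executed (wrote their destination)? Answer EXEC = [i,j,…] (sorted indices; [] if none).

EXEC = [2,5]

0: ✓ CMP  NZCV=1000
1: · MOVEQ
2: ✓ MOVCC  r2←0x29
3: · MOVEQ
4: ✓ CMP  NZCV=0010
5: ✓ MOVVC  r2←0x5d
6: · MOVLS
7: · ADDLT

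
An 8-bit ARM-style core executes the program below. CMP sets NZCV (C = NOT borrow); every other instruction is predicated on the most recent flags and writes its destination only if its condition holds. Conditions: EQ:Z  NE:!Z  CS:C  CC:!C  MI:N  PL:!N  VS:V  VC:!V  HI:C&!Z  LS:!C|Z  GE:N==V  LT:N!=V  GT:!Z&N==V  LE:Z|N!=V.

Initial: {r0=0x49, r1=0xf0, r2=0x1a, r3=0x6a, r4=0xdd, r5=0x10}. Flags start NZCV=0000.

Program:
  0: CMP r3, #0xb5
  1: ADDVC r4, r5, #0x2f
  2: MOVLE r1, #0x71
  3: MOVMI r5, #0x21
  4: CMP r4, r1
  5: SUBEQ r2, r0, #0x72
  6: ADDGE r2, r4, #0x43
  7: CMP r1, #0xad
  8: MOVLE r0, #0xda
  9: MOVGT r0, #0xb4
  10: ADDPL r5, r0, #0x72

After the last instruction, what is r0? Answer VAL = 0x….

[0] flags=1001 → (cmp)
[1] flags=1001 VC?F → skip
[2] flags=1001 LE?F → skip
[3] flags=1001 MI?T → r5=0x21
[4] flags=1000 → (cmp)
[5] flags=1000 EQ?F → skip
[6] flags=1000 GE?F → skip
[7] flags=0010 → (cmp)
[8] flags=0010 LE?F → skip
[9] flags=0010 GT?T → r0=0xb4
[10] flags=0010 PL?T → r5=0x26

VAL = 0xb4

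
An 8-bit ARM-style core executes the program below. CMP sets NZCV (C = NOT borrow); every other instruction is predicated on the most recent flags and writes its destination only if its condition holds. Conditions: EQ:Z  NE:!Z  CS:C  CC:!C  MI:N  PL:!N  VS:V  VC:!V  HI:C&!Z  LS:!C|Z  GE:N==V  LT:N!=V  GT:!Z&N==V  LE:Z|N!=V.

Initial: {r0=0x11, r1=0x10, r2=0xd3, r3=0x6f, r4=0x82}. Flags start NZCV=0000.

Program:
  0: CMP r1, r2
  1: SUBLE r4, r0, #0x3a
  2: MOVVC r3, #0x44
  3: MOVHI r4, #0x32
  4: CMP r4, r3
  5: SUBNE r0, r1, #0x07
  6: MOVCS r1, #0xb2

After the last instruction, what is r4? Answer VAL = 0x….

0: ✓ CMP  NZCV=0000
1: · SUBLE
2: ✓ MOVVC  r3←0x44
3: · MOVHI
4: ✓ CMP  NZCV=0011
5: ✓ SUBNE  r0←0x09
6: ✓ MOVCS  r1←0xb2

VAL = 0x82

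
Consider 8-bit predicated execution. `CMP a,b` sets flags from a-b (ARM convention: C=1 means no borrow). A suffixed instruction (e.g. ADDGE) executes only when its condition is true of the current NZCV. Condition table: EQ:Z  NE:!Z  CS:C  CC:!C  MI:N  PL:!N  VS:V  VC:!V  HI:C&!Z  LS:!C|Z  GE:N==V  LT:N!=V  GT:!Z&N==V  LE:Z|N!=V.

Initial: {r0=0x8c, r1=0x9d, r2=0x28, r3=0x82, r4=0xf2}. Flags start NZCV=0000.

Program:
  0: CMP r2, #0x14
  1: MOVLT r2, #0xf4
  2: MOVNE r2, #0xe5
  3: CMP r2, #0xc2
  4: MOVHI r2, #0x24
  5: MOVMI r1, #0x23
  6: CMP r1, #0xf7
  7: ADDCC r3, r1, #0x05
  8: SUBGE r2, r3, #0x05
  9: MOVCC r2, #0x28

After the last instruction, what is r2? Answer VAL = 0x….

[0] flags=0010 → (cmp)
[1] flags=0010 LT?F → skip
[2] flags=0010 NE?T → r2=0xe5
[3] flags=0010 → (cmp)
[4] flags=0010 HI?T → r2=0x24
[5] flags=0010 MI?F → skip
[6] flags=1000 → (cmp)
[7] flags=1000 CC?T → r3=0xa2
[8] flags=1000 GE?F → skip
[9] flags=1000 CC?T → r2=0x28

VAL = 0x28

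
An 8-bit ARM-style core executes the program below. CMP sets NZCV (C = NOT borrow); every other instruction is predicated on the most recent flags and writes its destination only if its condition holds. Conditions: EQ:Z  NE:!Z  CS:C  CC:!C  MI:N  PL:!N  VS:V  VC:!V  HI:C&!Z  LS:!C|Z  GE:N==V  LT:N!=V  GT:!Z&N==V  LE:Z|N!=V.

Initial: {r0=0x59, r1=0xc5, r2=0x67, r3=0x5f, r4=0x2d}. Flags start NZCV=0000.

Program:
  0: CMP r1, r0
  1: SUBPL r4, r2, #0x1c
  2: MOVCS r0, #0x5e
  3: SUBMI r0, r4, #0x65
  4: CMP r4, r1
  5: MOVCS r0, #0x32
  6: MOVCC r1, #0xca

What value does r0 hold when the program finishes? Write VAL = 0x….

VAL = 0x5e

[0] flags=0011 → (cmp)
[1] flags=0011 PL?T → r4=0x4b
[2] flags=0011 CS?T → r0=0x5e
[3] flags=0011 MI?F → skip
[4] flags=1001 → (cmp)
[5] flags=1001 CS?F → skip
[6] flags=1001 CC?T → r1=0xca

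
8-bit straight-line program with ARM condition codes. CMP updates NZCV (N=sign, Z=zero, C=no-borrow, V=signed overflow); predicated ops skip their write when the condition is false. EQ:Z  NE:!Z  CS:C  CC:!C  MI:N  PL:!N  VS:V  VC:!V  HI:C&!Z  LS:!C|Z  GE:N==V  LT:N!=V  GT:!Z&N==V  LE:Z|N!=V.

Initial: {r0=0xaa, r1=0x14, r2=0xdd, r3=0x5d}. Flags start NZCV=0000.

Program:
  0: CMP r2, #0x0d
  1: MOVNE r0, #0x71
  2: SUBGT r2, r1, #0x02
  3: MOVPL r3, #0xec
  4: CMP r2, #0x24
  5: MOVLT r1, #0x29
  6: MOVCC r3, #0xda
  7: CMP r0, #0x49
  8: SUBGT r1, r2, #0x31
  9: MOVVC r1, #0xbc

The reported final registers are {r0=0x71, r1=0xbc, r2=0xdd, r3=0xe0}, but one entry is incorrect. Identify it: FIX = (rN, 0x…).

FIX = (r3, 0x5d)

[0] flags=1010 → (cmp)
[1] flags=1010 NE?T → r0=0x71
[2] flags=1010 GT?F → skip
[3] flags=1010 PL?F → skip
[4] flags=1010 → (cmp)
[5] flags=1010 LT?T → r1=0x29
[6] flags=1010 CC?F → skip
[7] flags=0010 → (cmp)
[8] flags=0010 GT?T → r1=0xac
[9] flags=0010 VC?T → r1=0xbc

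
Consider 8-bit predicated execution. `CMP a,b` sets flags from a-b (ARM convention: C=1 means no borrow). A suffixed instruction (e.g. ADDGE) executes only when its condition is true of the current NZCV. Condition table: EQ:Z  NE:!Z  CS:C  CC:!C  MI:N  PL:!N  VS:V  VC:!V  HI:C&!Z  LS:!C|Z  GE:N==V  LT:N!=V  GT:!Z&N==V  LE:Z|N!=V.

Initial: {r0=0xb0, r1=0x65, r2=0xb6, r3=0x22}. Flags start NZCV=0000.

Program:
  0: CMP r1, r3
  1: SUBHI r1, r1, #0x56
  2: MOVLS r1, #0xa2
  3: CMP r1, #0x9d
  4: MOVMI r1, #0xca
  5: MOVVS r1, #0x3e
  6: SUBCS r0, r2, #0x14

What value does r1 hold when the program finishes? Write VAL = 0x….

VAL = 0x0f

[0] flags=0010 → (cmp)
[1] flags=0010 HI?T → r1=0x0f
[2] flags=0010 LS?F → skip
[3] flags=0000 → (cmp)
[4] flags=0000 MI?F → skip
[5] flags=0000 VS?F → skip
[6] flags=0000 CS?F → skip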